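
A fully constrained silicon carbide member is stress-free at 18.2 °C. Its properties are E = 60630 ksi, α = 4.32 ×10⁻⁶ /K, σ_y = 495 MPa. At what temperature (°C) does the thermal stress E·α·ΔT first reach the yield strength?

292 °C

E = 60630 ksi = 418.0 GPa.
E·α·ΔT = 495.0 MPa ⇒ ΔT = 495.0 / (418.0×10³ × 4.32×10⁻⁶) = 274.1 K.
T = 18.2 + 274.1 = 292.3 °C.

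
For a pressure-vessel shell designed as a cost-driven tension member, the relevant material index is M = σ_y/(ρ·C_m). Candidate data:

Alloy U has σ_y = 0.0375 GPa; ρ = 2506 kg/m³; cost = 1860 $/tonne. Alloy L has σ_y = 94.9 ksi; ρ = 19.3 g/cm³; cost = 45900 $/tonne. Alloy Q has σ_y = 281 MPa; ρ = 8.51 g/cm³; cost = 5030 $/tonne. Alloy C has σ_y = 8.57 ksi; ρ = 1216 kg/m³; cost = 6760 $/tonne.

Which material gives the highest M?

alloy U

Normalizing units and computing the index:
  alloy U: σ_y = 37.50 MPa, ρ = 2506 kg/m³, cost = 1.860 $/kg
  alloy L: σ_y = 654.3 MPa, ρ = 19300 kg/m³, cost = 45.90 $/kg
  alloy Q: σ_y = 281.0 MPa, ρ = 8510 kg/m³, cost = 5.030 $/kg
  alloy C: σ_y = 59.09 MPa, ρ = 1216 kg/m³, cost = 6.760 $/kg
  alloy U: M = 8.05 kN·m per $
  alloy C: M = 7.19 kN·m per $
  alloy Q: M = 6.56 kN·m per $
  alloy L: M = 0.739 kN·m per $
The maximum is for alloy U.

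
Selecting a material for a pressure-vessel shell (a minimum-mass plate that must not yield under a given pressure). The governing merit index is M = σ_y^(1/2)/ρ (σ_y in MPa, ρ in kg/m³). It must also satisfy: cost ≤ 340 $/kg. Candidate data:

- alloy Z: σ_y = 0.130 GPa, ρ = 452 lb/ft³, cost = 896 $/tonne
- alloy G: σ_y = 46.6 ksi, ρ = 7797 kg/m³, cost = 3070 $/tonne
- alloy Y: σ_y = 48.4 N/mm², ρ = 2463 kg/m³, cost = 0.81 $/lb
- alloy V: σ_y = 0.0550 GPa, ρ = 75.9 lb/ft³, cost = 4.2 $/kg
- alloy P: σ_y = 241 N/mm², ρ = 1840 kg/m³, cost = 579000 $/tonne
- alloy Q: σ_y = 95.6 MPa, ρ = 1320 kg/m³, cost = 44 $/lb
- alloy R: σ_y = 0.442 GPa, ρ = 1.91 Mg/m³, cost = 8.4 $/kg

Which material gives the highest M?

alloy R

Screen on constraints: cost ≤ 340 $/kg. Survivors: alloy Z, alloy G, alloy Y, alloy V, alloy Q, alloy R.
In SI units:
  alloy Z: σ_y = 130.0 MPa, ρ = 7240 kg/m³
  alloy G: σ_y = 321.3 MPa, ρ = 7797 kg/m³
  alloy Y: σ_y = 48.40 MPa, ρ = 2463 kg/m³
  alloy V: σ_y = 55.00 MPa, ρ = 1216 kg/m³
  alloy Q: σ_y = 95.60 MPa, ρ = 1320 kg/m³
  alloy R: σ_y = 442.0 MPa, ρ = 1910 kg/m³
  alloy R: M = 11.0×10⁻³
  alloy Q: M = 7.41×10⁻³
  alloy V: M = 6.10×10⁻³
  alloy Y: M = 2.82×10⁻³
  alloy G: M = 2.30×10⁻³
  alloy Z: M = 1.57×10⁻³
The maximum is for alloy R.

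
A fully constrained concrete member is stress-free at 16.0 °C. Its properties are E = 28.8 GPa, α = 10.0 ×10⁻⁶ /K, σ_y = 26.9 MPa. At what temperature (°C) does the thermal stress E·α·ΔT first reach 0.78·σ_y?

E·α·ΔT = 20.98 MPa ⇒ ΔT = 20.98 / (28.80×10³ × 10.0×10⁻⁶) = 72.85 K.
T = 16.0 + 72.85 = 88.85 °C.

88.9 °C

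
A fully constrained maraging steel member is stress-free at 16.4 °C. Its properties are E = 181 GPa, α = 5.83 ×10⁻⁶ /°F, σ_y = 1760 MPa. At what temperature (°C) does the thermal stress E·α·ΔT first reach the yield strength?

943 °C

α = 5.83×10⁻⁶/°F × 9/5 = 10.5×10⁻⁶/K.
E·α·ΔT = 1760 MPa ⇒ ΔT = 1760 / (181.0×10³ × 10.5×10⁻⁶) = 926.6 K.
T = 16.4 + 926.6 = 943.0 °C.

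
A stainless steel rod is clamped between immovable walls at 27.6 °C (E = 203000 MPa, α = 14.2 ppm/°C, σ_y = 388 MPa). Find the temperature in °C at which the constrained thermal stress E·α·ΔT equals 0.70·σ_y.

E = 203000 MPa = 203.0 GPa.
E·α·ΔT = 271.6 MPa ⇒ ΔT = 271.6 / (203.0×10³ × 14.2×10⁻⁶) = 94.22 K.
T = 27.6 + 94.22 = 121.8 °C.

122 °C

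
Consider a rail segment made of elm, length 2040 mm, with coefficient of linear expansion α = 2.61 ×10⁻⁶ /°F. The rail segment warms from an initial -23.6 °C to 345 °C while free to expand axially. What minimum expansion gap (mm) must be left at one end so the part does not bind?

Convert α: 2.61×10⁻⁶/°F × (9/5) = 4.70×10⁻⁶/K.
ΔT = 345 − (-23.6) = 368.6 K.
ΔL = α·L₀·ΔT = 4.70×10⁻⁶ × 2040 mm × 368.6 K = 3.53 mm.

3.53 mm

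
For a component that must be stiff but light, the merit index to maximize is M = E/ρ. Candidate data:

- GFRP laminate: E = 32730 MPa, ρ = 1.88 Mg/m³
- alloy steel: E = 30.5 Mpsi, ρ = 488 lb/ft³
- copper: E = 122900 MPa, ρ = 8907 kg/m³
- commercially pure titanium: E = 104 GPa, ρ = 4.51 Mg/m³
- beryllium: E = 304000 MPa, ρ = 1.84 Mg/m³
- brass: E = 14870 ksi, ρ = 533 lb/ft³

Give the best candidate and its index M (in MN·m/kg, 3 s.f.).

Putting every candidate on a common basis:
  GFRP laminate: E = 32.73 GPa, ρ = 1880 kg/m³
  alloy steel: E = 210.3 GPa, ρ = 7817 kg/m³
  copper: E = 122.9 GPa, ρ = 8907 kg/m³
  commercially pure titanium: E = 104.0 GPa, ρ = 4510 kg/m³
  beryllium: E = 304.0 GPa, ρ = 1840 kg/m³
  brass: E = 102.5 GPa, ρ = 8538 kg/m³
  beryllium: M = 165 MN·m/kg
  alloy steel: M = 26.9 MN·m/kg
  commercially pure titanium: M = 23.1 MN·m/kg
  GFRP laminate: M = 17.4 MN·m/kg
  copper: M = 13.8 MN·m/kg
  brass: M = 12.0 MN·m/kg
The maximum is for beryllium.

beryllium, M = 165 MN·m/kg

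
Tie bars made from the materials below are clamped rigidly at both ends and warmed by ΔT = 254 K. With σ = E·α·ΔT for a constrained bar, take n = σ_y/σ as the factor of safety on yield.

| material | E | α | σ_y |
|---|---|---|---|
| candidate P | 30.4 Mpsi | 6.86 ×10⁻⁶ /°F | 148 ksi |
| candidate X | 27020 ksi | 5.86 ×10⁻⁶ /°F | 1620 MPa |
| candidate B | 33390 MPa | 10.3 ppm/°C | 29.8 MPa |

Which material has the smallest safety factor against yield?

Converting E to GPa, α to ×10⁻⁶/K, σ_y to MPa, then σ and n for each:
  candidate P: E = 209.6, α = 12.3, σ_y = 1020 → σ = 657 MPa, n = 1.55
  candidate X: E = 186.3, α = 10.5, σ_y = 1620 → σ = 499 MPa, n = 3.25
  candidate B: E = 33.39, α = 10.3, σ_y = 29.80 → σ = 87.4 MPa, n = 0.341
Smallest n: candidate B with n = 0.341.

candidate B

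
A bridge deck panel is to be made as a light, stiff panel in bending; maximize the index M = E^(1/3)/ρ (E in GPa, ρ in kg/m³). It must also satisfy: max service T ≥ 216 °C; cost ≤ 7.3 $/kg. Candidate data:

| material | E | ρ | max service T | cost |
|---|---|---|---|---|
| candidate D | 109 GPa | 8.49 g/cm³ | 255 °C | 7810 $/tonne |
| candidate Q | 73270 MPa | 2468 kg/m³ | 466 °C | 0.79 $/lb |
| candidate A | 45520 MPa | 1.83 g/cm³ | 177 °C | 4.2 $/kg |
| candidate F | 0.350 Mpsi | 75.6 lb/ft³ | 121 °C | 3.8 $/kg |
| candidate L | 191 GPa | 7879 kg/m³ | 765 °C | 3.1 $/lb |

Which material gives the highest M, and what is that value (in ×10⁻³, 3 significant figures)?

Screen on constraints: max service T ≥ 216 °C; cost ≤ 7.3 $/kg. Survivors: candidate Q, candidate L.
Convert each candidate to consistent units, then evaluate M:
  candidate Q: E = 73.27 GPa, ρ = 2468 kg/m³
  candidate L: E = 191.0 GPa, ρ = 7879 kg/m³
  candidate Q: M = 1.70×10⁻³
  candidate L: M = 0.731×10⁻³
Highest index: candidate Q.

candidate Q, M = 1.70×10⁻³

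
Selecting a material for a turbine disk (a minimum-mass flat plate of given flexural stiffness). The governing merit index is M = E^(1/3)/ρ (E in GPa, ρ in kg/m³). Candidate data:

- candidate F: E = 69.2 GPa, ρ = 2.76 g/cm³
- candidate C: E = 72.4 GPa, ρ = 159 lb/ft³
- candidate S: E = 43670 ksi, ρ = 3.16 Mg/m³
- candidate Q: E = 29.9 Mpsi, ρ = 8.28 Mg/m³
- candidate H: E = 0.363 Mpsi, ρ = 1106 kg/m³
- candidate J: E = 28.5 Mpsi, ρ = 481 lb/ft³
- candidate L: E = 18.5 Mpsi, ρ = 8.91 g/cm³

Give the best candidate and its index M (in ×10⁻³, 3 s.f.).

Normalizing units and computing the index:
  candidate F: E = 69.20 GPa, ρ = 2760 kg/m³
  candidate C: E = 72.40 GPa, ρ = 2547 kg/m³
  candidate S: E = 301.1 GPa, ρ = 3160 kg/m³
  candidate Q: E = 206.2 GPa, ρ = 8280 kg/m³
  candidate H: E = 2.503 GPa, ρ = 1106 kg/m³
  candidate J: E = 196.5 GPa, ρ = 7705 kg/m³
  candidate L: E = 127.6 GPa, ρ = 8910 kg/m³
  candidate S: M = 2.12×10⁻³
  candidate C: M = 1.64×10⁻³
  candidate F: M = 1.49×10⁻³
  candidate H: M = 1.23×10⁻³
  candidate J: M = 0.755×10⁻³
  candidate Q: M = 0.713×10⁻³
  candidate L: M = 0.565×10⁻³
The maximum is for candidate S.

candidate S, M = 2.12×10⁻³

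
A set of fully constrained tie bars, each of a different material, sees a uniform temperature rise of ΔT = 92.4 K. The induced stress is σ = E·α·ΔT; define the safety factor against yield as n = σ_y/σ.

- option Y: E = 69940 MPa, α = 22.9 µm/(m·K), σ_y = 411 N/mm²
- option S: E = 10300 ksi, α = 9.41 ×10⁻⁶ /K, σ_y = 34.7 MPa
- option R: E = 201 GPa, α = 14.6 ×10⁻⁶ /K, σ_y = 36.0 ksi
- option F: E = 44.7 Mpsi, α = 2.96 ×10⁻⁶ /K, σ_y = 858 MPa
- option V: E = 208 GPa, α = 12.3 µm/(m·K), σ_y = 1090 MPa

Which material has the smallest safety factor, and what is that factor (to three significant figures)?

option S, n = 0.562

In consistent units (E in GPa, α in ×10⁻⁶/K, σ_y in MPa):
  option Y: E = 69.94, α = 22.9, σ_y = 411.0 → σ = 148 MPa, n = 2.78
  option S: E = 71.02, α = 9.41, σ_y = 34.70 → σ = 61.7 MPa, n = 0.562
  option R: E = 201.0, α = 14.6, σ_y = 248.2 → σ = 271 MPa, n = 0.915
  option F: E = 308.2, α = 2.96, σ_y = 858.0 → σ = 84.3 MPa, n = 10.2
  option V: E = 208.0, α = 12.3, σ_y = 1090 → σ = 236 MPa, n = 4.61
Option S has the lowest safety factor, n = 0.562.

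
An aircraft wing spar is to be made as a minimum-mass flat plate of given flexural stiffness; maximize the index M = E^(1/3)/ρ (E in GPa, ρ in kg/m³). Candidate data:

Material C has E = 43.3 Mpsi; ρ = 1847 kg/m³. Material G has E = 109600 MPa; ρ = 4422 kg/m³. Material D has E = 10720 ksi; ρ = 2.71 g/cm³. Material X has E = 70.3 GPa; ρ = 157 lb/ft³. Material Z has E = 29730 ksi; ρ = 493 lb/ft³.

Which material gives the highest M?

material C

After converting to SI:
  material C: E = 298.5 GPa, ρ = 1847 kg/m³
  material G: E = 109.6 GPa, ρ = 4422 kg/m³
  material D: E = 73.91 GPa, ρ = 2710 kg/m³
  material X: E = 70.30 GPa, ρ = 2515 kg/m³
  material Z: E = 205.0 GPa, ρ = 7897 kg/m³
  material C: M = 3.62×10⁻³
  material X: M = 1.64×10⁻³
  material D: M = 1.55×10⁻³
  material G: M = 1.08×10⁻³
  material Z: M = 0.747×10⁻³
Material C ranks first.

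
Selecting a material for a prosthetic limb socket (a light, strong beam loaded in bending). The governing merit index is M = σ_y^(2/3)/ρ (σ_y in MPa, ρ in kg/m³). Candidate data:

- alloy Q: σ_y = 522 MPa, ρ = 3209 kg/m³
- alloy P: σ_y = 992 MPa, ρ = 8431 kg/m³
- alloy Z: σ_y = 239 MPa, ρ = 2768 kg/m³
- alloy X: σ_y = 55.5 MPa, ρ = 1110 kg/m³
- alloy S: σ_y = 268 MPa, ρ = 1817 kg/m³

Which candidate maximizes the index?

Evaluate M for each candidate:
  alloy S: M = 22.9×10⁻³
  alloy Q: M = 20.2×10⁻³
  alloy Z: M = 13.9×10⁻³
  alloy X: M = 13.1×10⁻³
  alloy P: M = 11.8×10⁻³
Alloy S ranks first.

alloy S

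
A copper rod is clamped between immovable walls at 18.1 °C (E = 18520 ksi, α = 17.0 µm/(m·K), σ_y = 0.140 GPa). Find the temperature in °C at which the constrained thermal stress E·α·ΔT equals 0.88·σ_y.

E = 18520 ksi = 127.7 GPa.
σ_y = 0.140 GPa = 140.0 MPa.
E·α·ΔT = 123.2 MPa ⇒ ΔT = 123.2 / (127.7×10³ × 17.0×10⁻⁶) = 56.75 K.
T = 18.1 + 56.75 = 74.85 °C.

74.9 °C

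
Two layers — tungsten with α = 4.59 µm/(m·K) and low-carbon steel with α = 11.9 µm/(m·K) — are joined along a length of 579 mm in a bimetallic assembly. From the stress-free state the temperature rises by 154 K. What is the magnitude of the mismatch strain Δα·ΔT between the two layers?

1.13×10⁻³

Δα = |4.59 − 11.9|×10⁻⁶/K = 7.31×10⁻⁶/K.
Mismatch strain = Δα·ΔT = 7.31×10⁻⁶ × 154.0 = 1.13×10⁻³.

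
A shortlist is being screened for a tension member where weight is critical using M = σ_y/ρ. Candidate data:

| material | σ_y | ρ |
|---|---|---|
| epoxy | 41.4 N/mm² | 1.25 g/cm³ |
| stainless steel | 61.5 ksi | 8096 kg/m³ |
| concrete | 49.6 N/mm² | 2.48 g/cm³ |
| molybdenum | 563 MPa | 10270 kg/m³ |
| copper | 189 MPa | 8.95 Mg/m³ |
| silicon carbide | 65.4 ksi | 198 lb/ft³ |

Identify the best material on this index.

In SI units:
  epoxy: σ_y = 41.40 MPa, ρ = 1250 kg/m³
  stainless steel: σ_y = 424.0 MPa, ρ = 8096 kg/m³
  concrete: σ_y = 49.60 MPa, ρ = 2480 kg/m³
  molybdenum: σ_y = 563.0 MPa, ρ = 10270 kg/m³
  copper: σ_y = 189.0 MPa, ρ = 8950 kg/m³
  silicon carbide: σ_y = 450.9 MPa, ρ = 3172 kg/m³
  silicon carbide: M = 142 kN·m/kg
  molybdenum: M = 54.8 kN·m/kg
  stainless steel: M = 52.4 kN·m/kg
  epoxy: M = 33.1 kN·m/kg
  copper: M = 21.1 kN·m/kg
  concrete: M = 20.0 kN·m/kg
The maximum is for silicon carbide.

silicon carbide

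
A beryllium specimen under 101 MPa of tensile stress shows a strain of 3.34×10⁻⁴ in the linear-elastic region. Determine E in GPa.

E = σ/ε = 101 MPa / 3.34×10⁻⁴ = 302400 MPa = 302 GPa.

302 GPa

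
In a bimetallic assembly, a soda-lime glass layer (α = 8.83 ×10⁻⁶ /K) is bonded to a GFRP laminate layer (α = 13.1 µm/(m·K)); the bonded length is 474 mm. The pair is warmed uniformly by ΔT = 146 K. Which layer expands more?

α(soda-lime glass) = 8.83×10⁻⁶/K vs α(GFRP laminate) = 13.1×10⁻⁶/K.
Higher α expands more for the same ΔT: GFRP laminate.

GFRP laminate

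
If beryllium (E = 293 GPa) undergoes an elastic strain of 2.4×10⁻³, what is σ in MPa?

703 MPa

σ = E·ε = 293000 MPa × 2.4×10⁻³ = 703 MPa.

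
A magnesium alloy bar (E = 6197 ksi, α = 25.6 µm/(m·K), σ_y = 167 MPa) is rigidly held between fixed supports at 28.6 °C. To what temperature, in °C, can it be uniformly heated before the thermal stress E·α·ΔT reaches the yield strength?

E = 6197 ksi = 42.73 GPa.
E·α·ΔT = 167.0 MPa ⇒ ΔT = 167.0 / (42.73×10³ × 25.6×10⁻⁶) = 152.7 K.
T = 28.6 + 152.7 = 181.3 °C.

181 °C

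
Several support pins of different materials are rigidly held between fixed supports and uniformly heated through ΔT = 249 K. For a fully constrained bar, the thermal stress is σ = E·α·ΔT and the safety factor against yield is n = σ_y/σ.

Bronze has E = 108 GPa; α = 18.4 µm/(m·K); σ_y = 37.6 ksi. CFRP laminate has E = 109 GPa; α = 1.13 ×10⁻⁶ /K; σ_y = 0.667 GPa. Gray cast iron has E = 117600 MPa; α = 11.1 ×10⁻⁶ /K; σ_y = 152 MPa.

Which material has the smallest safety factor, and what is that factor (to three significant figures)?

gray cast iron, n = 0.468

With everything in SI (GPa, ×10⁻⁶/K, MPa):
  bronze: E = 108.0, α = 18.4, σ_y = 259.2 → σ = 495 MPa, n = 0.524
  CFRP laminate: E = 109.0, α = 1.13, σ_y = 667.0 → σ = 30.7 MPa, n = 21.7
  gray cast iron: E = 117.6, α = 11.1, σ_y = 152.0 → σ = 325 MPa, n = 0.468
Gray cast iron has the lowest safety factor, n = 0.468.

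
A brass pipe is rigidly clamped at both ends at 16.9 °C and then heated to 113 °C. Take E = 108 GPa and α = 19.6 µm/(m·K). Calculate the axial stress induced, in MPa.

203 MPa

ΔT = 96.10 K. Constrained thermal stress σ = E·α·ΔT = 108.0×10³ MPa × 19.6×10⁻⁶ × 96.10 = 203 MPa (compressive).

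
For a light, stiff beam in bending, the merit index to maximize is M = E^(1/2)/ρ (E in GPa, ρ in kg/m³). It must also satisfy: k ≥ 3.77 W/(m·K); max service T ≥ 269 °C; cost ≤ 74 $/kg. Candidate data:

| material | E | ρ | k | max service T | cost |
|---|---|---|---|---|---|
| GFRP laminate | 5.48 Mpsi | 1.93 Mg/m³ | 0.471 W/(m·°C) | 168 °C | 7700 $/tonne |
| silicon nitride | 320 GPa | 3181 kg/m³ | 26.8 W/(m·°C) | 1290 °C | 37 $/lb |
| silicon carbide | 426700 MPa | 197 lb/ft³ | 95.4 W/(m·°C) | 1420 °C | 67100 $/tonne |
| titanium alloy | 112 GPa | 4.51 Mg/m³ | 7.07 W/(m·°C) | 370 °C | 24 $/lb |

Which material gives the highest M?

silicon carbide

Screen on constraints: k ≥ 3.77 W/(m·K); max service T ≥ 269 °C; cost ≤ 74 $/kg. Survivors: silicon carbide, titanium alloy.
After converting to SI:
  silicon carbide: E = 426.7 GPa, ρ = 3156 kg/m³
  titanium alloy: E = 112.0 GPa, ρ = 4510 kg/m³
  silicon carbide: M = 6.55×10⁻³
  titanium alloy: M = 2.35×10⁻³
The maximum is for silicon carbide.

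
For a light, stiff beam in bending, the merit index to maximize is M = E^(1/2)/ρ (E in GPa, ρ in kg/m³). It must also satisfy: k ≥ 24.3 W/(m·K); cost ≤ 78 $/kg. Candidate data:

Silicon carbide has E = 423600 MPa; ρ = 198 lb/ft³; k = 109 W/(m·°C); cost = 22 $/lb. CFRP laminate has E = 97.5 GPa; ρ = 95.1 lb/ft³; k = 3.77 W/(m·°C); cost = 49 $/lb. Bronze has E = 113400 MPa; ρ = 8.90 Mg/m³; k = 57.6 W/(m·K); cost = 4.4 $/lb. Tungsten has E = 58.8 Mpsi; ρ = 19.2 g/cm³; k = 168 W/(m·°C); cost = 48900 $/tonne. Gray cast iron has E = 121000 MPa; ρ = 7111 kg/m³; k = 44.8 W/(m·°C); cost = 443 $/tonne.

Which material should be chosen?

silicon carbide

Screen on constraints: k ≥ 24.3 W/(m·K); cost ≤ 78 $/kg. Survivors: silicon carbide, bronze, tungsten, gray cast iron.
Normalizing units and computing the index:
  silicon carbide: E = 423.6 GPa, ρ = 3172 kg/m³
  bronze: E = 113.4 GPa, ρ = 8900 kg/m³
  tungsten: E = 405.4 GPa, ρ = 19200 kg/m³
  gray cast iron: E = 121.0 GPa, ρ = 7111 kg/m³
  silicon carbide: M = 6.49×10⁻³
  gray cast iron: M = 1.55×10⁻³
  bronze: M = 1.20×10⁻³
  tungsten: M = 1.05×10⁻³
Highest index: silicon carbide.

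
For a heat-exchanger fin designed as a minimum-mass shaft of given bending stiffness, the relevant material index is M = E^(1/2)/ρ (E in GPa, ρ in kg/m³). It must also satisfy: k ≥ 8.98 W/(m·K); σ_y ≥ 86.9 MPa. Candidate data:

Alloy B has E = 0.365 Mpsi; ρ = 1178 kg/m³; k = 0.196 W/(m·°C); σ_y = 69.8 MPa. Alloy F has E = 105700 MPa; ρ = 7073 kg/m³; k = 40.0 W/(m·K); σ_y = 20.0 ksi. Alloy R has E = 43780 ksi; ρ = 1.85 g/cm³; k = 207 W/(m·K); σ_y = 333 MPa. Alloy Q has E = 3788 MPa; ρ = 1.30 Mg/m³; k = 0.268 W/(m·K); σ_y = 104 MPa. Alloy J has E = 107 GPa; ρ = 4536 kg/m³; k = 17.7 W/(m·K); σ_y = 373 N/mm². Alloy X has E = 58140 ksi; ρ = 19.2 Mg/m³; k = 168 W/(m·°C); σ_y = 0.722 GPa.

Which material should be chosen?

alloy R

Screen on constraints: k ≥ 8.98 W/(m·K); σ_y ≥ 86.9 MPa. Survivors: alloy F, alloy R, alloy J, alloy X.
Normalizing units and computing the index:
  alloy F: E = 105.7 GPa, ρ = 7073 kg/m³
  alloy R: E = 301.9 GPa, ρ = 1850 kg/m³
  alloy J: E = 107.0 GPa, ρ = 4536 kg/m³
  alloy X: E = 400.9 GPa, ρ = 19200 kg/m³
  alloy R: M = 9.39×10⁻³
  alloy J: M = 2.28×10⁻³
  alloy F: M = 1.45×10⁻³
  alloy X: M = 1.04×10⁻³
Alloy R ranks first.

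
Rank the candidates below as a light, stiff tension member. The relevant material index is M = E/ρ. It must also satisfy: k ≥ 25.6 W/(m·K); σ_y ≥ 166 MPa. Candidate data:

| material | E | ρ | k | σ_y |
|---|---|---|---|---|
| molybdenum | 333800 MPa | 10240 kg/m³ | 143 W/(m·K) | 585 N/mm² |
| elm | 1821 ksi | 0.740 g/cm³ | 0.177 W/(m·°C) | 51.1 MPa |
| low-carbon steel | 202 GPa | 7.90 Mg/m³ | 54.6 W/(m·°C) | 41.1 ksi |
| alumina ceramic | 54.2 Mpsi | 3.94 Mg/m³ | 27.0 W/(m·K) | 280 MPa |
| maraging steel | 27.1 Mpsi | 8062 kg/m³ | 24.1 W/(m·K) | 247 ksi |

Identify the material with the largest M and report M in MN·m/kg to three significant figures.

alumina ceramic, M = 94.8 MN·m/kg

Screen on constraints: k ≥ 25.6 W/(m·K); σ_y ≥ 166 MPa. Survivors: molybdenum, low-carbon steel, alumina ceramic.
In SI units:
  molybdenum: E = 333.8 GPa, ρ = 10240 kg/m³
  low-carbon steel: E = 202.0 GPa, ρ = 7900 kg/m³
  alumina ceramic: E = 373.7 GPa, ρ = 3940 kg/m³
  alumina ceramic: M = 94.8 MN·m/kg
  molybdenum: M = 32.6 MN·m/kg
  low-carbon steel: M = 25.6 MN·m/kg
Alumina ceramic ranks first.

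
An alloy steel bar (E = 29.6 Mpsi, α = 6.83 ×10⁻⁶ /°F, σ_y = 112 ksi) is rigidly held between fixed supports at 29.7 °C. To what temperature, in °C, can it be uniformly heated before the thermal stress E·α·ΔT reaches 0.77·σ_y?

267 °C

E = 29.6 Mpsi = 204.1 GPa.
α = 6.83×10⁻⁶/°F × 9/5 = 12.3×10⁻⁶/K.
σ_y = 112 ksi = 772.2 MPa.
E·α·ΔT = 594.6 MPa ⇒ ΔT = 594.6 / (204.1×10³ × 12.3×10⁻⁶) = 237.0 K.
T = 29.7 + 237.0 = 266.7 °C.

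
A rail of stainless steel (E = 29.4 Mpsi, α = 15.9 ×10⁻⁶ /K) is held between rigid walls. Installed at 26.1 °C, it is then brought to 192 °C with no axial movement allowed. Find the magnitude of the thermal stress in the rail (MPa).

E = 29.4 Mpsi = 202.7 GPa.
ΔT = 165.9 K. Constrained thermal stress σ = E·α·ΔT = 202.7×10³ MPa × 15.9×10⁻⁶ × 165.9 = 535 MPa (compressive).

535 MPa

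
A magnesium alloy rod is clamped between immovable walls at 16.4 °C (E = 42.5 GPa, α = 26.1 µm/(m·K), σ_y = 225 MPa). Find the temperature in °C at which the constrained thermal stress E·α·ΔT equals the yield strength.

E·α·ΔT = 225.0 MPa ⇒ ΔT = 225.0 / (42.50×10³ × 26.1×10⁻⁶) = 202.8 K.
T = 16.4 + 202.8 = 219.2 °C.

219 °C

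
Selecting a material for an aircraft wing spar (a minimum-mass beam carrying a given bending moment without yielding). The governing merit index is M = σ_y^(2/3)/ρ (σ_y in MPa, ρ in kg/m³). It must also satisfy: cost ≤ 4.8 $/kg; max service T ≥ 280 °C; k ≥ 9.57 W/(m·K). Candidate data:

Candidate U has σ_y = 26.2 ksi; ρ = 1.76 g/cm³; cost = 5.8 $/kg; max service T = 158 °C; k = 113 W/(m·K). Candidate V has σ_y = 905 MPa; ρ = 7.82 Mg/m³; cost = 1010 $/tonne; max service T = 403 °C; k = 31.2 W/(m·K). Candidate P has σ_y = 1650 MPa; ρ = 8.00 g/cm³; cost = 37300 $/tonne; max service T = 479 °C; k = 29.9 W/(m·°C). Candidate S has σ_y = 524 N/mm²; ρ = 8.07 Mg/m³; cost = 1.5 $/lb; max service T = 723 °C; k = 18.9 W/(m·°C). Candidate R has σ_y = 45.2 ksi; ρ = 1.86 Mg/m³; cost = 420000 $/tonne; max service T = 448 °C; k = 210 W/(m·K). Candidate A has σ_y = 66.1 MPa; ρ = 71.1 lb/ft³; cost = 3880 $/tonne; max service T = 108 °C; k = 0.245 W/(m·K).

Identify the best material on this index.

Screen on constraints: cost ≤ 4.8 $/kg; max service T ≥ 280 °C; k ≥ 9.57 W/(m·K). Survivors: candidate V, candidate S.
Convert each candidate to consistent units, then evaluate M:
  candidate V: σ_y = 905.0 MPa, ρ = 7820 kg/m³
  candidate S: σ_y = 524.0 MPa, ρ = 8070 kg/m³
  candidate V: M = 12.0×10⁻³
  candidate S: M = 8.05×10⁻³
The maximum is for candidate V.

candidate V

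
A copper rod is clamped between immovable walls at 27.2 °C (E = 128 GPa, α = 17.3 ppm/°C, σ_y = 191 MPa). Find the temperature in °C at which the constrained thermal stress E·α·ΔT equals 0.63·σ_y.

81.5 °C

E·α·ΔT = 120.3 MPa ⇒ ΔT = 120.3 / (128.0×10³ × 17.3×10⁻⁶) = 54.34 K.
T = 27.2 + 54.34 = 81.54 °C.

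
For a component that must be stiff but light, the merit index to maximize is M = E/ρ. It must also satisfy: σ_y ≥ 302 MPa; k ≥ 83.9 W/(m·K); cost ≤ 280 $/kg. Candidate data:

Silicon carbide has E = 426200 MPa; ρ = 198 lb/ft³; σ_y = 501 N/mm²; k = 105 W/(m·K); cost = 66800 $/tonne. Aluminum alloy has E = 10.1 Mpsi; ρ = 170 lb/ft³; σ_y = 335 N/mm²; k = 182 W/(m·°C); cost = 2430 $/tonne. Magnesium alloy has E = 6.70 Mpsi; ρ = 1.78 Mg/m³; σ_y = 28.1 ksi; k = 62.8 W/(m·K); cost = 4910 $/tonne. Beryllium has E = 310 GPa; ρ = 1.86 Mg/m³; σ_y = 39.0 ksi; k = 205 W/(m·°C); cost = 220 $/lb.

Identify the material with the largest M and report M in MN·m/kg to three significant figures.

silicon carbide, M = 134 MN·m/kg

Screen on constraints: σ_y ≥ 302 MPa; k ≥ 83.9 W/(m·K); cost ≤ 280 $/kg. Survivors: silicon carbide, aluminum alloy.
Putting every candidate on a common basis:
  silicon carbide: E = 426.2 GPa, ρ = 3172 kg/m³
  aluminum alloy: E = 69.64 GPa, ρ = 2723 kg/m³
  silicon carbide: M = 134 MN·m/kg
  aluminum alloy: M = 25.6 MN·m/kg
Silicon carbide has the largest M.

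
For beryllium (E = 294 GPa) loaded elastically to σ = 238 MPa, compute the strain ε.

ε = σ/E = 238 / 294000 = 8.10×10⁻⁴.

8.10×10⁻⁴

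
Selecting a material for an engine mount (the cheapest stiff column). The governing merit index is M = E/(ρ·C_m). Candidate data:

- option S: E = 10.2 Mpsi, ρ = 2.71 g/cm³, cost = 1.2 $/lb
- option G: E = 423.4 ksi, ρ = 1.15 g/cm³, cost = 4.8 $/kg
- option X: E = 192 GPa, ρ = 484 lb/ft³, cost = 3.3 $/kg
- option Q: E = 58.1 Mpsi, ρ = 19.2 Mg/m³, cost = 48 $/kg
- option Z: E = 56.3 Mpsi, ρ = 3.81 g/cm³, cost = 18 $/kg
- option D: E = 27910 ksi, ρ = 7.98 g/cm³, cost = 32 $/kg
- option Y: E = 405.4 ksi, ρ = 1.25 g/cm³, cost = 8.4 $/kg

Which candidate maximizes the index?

After converting to SI:
  option S: E = 70.33 GPa, ρ = 2710 kg/m³, cost = 2.646 $/kg
  option G: E = 2.919 GPa, ρ = 1150 kg/m³, cost = 4.800 $/kg
  option X: E = 192.0 GPa, ρ = 7753 kg/m³, cost = 3.300 $/kg
  option Q: E = 400.6 GPa, ρ = 19200 kg/m³, cost = 48.00 $/kg
  option Z: E = 388.2 GPa, ρ = 3810 kg/m³, cost = 18.00 $/kg
  option D: E = 192.4 GPa, ρ = 7980 kg/m³, cost = 32.00 $/kg
  option Y: E = 2.795 GPa, ρ = 1250 kg/m³, cost = 8.400 $/kg
  option S: M = 9.81 MN·m per $
  option X: M = 7.50 MN·m per $
  option Z: M = 5.66 MN·m per $
  option D: M = 0.754 MN·m per $
  option G: M = 0.529 MN·m per $
  option Q: M = 0.435 MN·m per $
  option Y: M = 0.266 MN·m per $
Highest index: option S.

option S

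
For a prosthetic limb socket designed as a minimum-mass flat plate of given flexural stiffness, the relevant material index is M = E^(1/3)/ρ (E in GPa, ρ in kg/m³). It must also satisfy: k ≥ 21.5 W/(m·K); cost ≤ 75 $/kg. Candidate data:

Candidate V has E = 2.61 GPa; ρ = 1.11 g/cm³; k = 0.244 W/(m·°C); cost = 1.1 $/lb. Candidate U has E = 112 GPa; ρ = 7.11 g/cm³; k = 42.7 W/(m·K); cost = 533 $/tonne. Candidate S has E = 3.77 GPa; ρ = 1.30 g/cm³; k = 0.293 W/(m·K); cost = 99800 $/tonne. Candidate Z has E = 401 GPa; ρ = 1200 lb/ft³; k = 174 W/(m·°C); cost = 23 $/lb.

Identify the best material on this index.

candidate U

Screen on constraints: k ≥ 21.5 W/(m·K); cost ≤ 75 $/kg. Survivors: candidate U, candidate Z.
Putting every candidate on a common basis:
  candidate U: E = 112.0 GPa, ρ = 7110 kg/m³
  candidate Z: E = 401.0 GPa, ρ = 19220 kg/m³
  candidate U: M = 0.678×10⁻³
  candidate Z: M = 0.384×10⁻³
The maximum is for candidate U.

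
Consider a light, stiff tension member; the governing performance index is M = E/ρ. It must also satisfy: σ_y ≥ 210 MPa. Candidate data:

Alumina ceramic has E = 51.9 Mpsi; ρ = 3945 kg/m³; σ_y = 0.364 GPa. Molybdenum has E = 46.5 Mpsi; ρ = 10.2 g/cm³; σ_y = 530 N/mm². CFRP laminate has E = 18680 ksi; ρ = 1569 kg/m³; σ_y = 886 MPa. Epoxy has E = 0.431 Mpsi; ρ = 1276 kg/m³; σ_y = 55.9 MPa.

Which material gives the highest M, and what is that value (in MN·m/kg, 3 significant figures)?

Screen on constraints: σ_y ≥ 210 MPa. Survivors: alumina ceramic, molybdenum, CFRP laminate.
After converting to SI:
  alumina ceramic: E = 357.8 GPa, ρ = 3945 kg/m³
  molybdenum: E = 320.6 GPa, ρ = 10200 kg/m³
  CFRP laminate: E = 128.8 GPa, ρ = 1569 kg/m³
  alumina ceramic: M = 90.7 MN·m/kg
  CFRP laminate: M = 82.1 MN·m/kg
  molybdenum: M = 31.4 MN·m/kg
Highest index: alumina ceramic.

alumina ceramic, M = 90.7 MN·m/kg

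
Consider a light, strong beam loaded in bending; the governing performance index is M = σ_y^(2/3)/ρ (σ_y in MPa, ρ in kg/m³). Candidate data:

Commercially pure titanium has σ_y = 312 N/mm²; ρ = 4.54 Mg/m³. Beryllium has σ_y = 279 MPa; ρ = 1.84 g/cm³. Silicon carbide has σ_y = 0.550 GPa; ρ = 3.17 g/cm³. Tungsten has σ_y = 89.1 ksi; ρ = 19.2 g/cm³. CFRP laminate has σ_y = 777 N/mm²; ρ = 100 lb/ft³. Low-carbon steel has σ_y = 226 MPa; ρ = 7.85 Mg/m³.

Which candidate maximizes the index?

CFRP laminate

After converting to SI:
  commercially pure titanium: σ_y = 312.0 MPa, ρ = 4540 kg/m³
  beryllium: σ_y = 279.0 MPa, ρ = 1840 kg/m³
  silicon carbide: σ_y = 550.0 MPa, ρ = 3170 kg/m³
  tungsten: σ_y = 614.3 MPa, ρ = 19200 kg/m³
  CFRP laminate: σ_y = 777.0 MPa, ρ = 1602 kg/m³
  low-carbon steel: σ_y = 226.0 MPa, ρ = 7850 kg/m³
  CFRP laminate: M = 52.8×10⁻³
  beryllium: M = 23.2×10⁻³
  silicon carbide: M = 21.2×10⁻³
  commercially pure titanium: M = 10.1×10⁻³
  low-carbon steel: M = 4.73×10⁻³
  tungsten: M = 3.76×10⁻³
Highest index: CFRP laminate.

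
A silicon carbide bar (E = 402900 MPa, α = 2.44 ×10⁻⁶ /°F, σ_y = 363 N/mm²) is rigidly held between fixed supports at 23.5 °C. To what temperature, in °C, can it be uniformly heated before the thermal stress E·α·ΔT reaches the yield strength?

229 °C

E = 402900 MPa = 402.9 GPa.
α = 2.44×10⁻⁶/°F × 9/5 = 4.39×10⁻⁶/K.
σ_y = 363 N/mm² = 363.0 MPa.
E·α·ΔT = 363.0 MPa ⇒ ΔT = 363.0 / (402.9×10³ × 4.39×10⁻⁶) = 205.1 K.
T = 23.5 + 205.1 = 228.6 °C.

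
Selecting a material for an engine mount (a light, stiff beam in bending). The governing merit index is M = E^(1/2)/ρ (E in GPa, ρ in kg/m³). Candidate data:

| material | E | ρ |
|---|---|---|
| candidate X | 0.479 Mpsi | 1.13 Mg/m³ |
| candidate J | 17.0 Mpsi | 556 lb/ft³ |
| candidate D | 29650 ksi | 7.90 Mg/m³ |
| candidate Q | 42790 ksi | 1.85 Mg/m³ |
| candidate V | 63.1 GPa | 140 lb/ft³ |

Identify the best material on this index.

candidate Q

Convert each candidate to consistent units, then evaluate M:
  candidate X: E = 3.303 GPa, ρ = 1130 kg/m³
  candidate J: E = 117.2 GPa, ρ = 8906 kg/m³
  candidate D: E = 204.4 GPa, ρ = 7900 kg/m³
  candidate Q: E = 295.0 GPa, ρ = 1850 kg/m³
  candidate V: E = 63.10 GPa, ρ = 2243 kg/m³
  candidate Q: M = 9.28×10⁻³
  candidate V: M = 3.54×10⁻³
  candidate D: M = 1.81×10⁻³
  candidate X: M = 1.61×10⁻³
  candidate J: M = 1.22×10⁻³
Candidate Q ranks first.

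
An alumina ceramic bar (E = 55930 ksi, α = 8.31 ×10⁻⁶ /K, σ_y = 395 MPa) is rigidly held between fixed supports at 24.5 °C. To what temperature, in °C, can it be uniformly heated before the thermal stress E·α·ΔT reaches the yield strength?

E = 55930 ksi = 385.6 GPa.
E·α·ΔT = 395.0 MPa ⇒ ΔT = 395.0 / (385.6×10³ × 8.31×10⁻⁶) = 123.3 K.
T = 24.5 + 123.3 = 147.8 °C.

148 °C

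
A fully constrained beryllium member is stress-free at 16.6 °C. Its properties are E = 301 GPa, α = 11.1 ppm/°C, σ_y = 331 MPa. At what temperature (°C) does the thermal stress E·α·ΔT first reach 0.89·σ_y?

105 °C

E·α·ΔT = 294.6 MPa ⇒ ΔT = 294.6 / (301.0×10³ × 11.1×10⁻⁶) = 88.17 K.
T = 16.6 + 88.17 = 104.8 °C.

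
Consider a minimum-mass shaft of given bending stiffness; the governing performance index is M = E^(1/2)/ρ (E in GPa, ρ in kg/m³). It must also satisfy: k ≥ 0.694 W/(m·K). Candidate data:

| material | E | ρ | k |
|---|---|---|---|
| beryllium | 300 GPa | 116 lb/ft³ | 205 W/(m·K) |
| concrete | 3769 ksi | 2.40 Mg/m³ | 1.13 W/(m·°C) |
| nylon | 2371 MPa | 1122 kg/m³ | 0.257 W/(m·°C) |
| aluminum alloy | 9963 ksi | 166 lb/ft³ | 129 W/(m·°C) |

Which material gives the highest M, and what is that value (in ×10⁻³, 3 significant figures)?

Screen on constraints: k ≥ 0.694 W/(m·K). Survivors: beryllium, concrete, aluminum alloy.
Normalizing units and computing the index:
  beryllium: E = 300.0 GPa, ρ = 1858 kg/m³
  concrete: E = 25.99 GPa, ρ = 2400 kg/m³
  aluminum alloy: E = 68.69 GPa, ρ = 2659 kg/m³
  beryllium: M = 9.32×10⁻³
  aluminum alloy: M = 3.12×10⁻³
  concrete: M = 2.12×10⁻³
Beryllium has the largest M.

beryllium, M = 9.32×10⁻³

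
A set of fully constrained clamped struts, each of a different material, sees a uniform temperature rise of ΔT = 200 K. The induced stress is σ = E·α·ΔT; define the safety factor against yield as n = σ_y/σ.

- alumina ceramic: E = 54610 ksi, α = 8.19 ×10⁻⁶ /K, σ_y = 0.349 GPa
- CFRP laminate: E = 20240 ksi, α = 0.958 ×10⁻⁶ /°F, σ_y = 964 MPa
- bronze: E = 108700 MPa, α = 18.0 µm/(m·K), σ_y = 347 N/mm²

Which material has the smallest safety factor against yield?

With everything in SI (GPa, ×10⁻⁶/K, MPa):
  alumina ceramic: E = 376.5, α = 8.19, σ_y = 349.0 → σ = 617 MPa, n = 0.566
  CFRP laminate: E = 139.5, α = 1.72, σ_y = 964.0 → σ = 48.1 MPa, n = 20.0
  bronze: E = 108.7, α = 18.0, σ_y = 347.0 → σ = 391 MPa, n = 0.887
Alumina ceramic has the lowest safety factor, n = 0.566.

alumina ceramic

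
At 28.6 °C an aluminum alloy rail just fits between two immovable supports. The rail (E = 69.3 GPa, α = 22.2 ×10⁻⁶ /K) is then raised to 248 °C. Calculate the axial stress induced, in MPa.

338 MPa

ΔT = 219.4 K. Constrained thermal stress σ = E·α·ΔT = 69.30×10³ MPa × 22.2×10⁻⁶ × 219.4 = 338 MPa (compressive).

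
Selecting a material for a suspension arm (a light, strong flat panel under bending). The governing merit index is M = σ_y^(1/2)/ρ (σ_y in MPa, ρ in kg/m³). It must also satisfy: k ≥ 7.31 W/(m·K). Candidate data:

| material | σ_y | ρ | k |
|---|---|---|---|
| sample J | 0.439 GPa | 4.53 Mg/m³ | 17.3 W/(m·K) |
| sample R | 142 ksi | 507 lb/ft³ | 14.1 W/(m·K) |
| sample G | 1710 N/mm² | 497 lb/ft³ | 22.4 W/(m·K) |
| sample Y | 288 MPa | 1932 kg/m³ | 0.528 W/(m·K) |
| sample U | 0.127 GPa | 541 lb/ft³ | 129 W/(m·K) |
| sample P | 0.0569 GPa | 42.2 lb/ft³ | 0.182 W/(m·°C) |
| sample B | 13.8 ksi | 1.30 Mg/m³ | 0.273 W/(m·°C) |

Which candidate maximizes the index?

Screen on constraints: k ≥ 7.31 W/(m·K). Survivors: sample J, sample R, sample G, sample U.
Convert each candidate to consistent units, then evaluate M:
  sample J: σ_y = 439.0 MPa, ρ = 4530 kg/m³
  sample R: σ_y = 979.1 MPa, ρ = 8121 kg/m³
  sample G: σ_y = 1710 MPa, ρ = 7961 kg/m³
  sample U: σ_y = 127.0 MPa, ρ = 8666 kg/m³
  sample G: M = 5.19×10⁻³
  sample J: M = 4.63×10⁻³
  sample R: M = 3.85×10⁻³
  sample U: M = 1.30×10⁻³
Sample G has the largest M.

sample G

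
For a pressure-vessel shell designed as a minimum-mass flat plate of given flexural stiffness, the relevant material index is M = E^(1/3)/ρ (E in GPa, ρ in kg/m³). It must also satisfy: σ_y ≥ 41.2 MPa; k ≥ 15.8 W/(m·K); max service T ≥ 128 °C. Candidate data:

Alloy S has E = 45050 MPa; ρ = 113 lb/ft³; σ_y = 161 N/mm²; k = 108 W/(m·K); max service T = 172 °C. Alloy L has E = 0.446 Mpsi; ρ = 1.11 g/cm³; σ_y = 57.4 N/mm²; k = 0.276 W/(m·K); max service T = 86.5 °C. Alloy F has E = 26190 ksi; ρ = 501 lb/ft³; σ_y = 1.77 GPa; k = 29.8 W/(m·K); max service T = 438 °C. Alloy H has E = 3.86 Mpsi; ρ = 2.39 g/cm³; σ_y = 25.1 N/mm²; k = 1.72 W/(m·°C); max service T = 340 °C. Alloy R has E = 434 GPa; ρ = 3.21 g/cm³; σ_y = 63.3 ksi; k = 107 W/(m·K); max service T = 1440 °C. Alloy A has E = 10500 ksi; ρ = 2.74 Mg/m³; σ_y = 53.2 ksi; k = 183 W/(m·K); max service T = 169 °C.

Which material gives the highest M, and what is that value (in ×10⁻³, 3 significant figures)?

alloy R, M = 2.36×10⁻³

Screen on constraints: σ_y ≥ 41.2 MPa; k ≥ 15.8 W/(m·K); max service T ≥ 128 °C. Survivors: alloy S, alloy F, alloy R, alloy A.
Convert each candidate to consistent units, then evaluate M:
  alloy S: E = 45.05 GPa, ρ = 1810 kg/m³
  alloy F: E = 180.6 GPa, ρ = 8025 kg/m³
  alloy R: E = 434.0 GPa, ρ = 3210 kg/m³
  alloy A: E = 72.39 GPa, ρ = 2740 kg/m³
  alloy R: M = 2.36×10⁻³
  alloy S: M = 1.97×10⁻³
  alloy A: M = 1.52×10⁻³
  alloy F: M = 0.704×10⁻³
Alloy R ranks first.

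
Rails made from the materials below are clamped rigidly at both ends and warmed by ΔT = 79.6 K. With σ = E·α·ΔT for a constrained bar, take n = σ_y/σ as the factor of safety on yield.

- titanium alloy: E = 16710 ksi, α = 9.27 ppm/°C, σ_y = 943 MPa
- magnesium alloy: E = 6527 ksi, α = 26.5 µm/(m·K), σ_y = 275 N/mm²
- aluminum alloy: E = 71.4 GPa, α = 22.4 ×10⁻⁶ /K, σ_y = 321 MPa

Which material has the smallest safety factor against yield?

aluminum alloy

In consistent units (E in GPa, α in ×10⁻⁶/K, σ_y in MPa):
  titanium alloy: E = 115.2, α = 9.27, σ_y = 943.0 → σ = 85.0 MPa, n = 11.1
  magnesium alloy: E = 45.00, α = 26.5, σ_y = 275.0 → σ = 94.9 MPa, n = 2.90
  aluminum alloy: E = 71.40, α = 22.4, σ_y = 321.0 → σ = 127 MPa, n = 2.52
Smallest n: aluminum alloy with n = 2.52.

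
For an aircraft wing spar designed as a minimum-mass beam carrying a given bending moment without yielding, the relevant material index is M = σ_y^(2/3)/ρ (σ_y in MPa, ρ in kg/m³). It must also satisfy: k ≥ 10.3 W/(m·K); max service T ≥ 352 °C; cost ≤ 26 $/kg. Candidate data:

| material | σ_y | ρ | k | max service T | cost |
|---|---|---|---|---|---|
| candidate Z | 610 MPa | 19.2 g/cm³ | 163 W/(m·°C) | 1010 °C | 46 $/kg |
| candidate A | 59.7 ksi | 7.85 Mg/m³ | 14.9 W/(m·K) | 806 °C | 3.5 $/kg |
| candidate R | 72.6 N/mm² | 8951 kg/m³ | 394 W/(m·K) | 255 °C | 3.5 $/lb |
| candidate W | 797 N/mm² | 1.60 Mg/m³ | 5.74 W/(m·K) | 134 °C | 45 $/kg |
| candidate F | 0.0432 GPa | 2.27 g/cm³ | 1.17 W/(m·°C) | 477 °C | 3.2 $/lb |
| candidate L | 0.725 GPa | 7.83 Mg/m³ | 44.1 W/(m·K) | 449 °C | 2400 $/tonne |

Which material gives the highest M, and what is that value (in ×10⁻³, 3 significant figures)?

Screen on constraints: k ≥ 10.3 W/(m·K); max service T ≥ 352 °C; cost ≤ 26 $/kg. Survivors: candidate A, candidate L.
After converting to SI:
  candidate A: σ_y = 411.6 MPa, ρ = 7850 kg/m³
  candidate L: σ_y = 725.0 MPa, ρ = 7830 kg/m³
  candidate L: M = 10.3×10⁻³
  candidate A: M = 7.05×10⁻³
Highest index: candidate L.

candidate L, M = 10.3×10⁻³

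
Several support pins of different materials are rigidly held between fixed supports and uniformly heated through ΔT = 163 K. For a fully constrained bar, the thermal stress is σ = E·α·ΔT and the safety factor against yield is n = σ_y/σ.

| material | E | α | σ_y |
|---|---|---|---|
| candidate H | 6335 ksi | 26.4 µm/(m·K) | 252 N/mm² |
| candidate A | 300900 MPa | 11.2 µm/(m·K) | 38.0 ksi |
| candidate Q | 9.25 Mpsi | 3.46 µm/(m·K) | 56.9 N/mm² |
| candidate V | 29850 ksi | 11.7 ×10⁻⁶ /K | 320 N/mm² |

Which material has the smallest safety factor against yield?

With everything in SI (GPa, ×10⁻⁶/K, MPa):
  candidate H: E = 43.68, α = 26.4, σ_y = 252.0 → σ = 188 MPa, n = 1.34
  candidate A: E = 300.9, α = 11.2, σ_y = 262.0 → σ = 549 MPa, n = 0.477
  candidate Q: E = 63.78, α = 3.46, σ_y = 56.90 → σ = 36.0 MPa, n = 1.58
  candidate V: E = 205.8, α = 11.7, σ_y = 320.0 → σ = 392 MPa, n = 0.815
Smallest n: candidate A with n = 0.477.

candidate A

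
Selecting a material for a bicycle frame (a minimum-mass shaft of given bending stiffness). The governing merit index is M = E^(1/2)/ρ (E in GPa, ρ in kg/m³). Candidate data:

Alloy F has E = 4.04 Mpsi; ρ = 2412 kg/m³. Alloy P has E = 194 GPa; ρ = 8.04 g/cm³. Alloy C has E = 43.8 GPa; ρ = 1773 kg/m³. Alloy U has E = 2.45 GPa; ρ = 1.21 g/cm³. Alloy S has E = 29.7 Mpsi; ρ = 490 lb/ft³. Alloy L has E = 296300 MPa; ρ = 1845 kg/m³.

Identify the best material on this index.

In SI units:
  alloy F: E = 27.85 GPa, ρ = 2412 kg/m³
  alloy P: E = 194.0 GPa, ρ = 8040 kg/m³
  alloy C: E = 43.80 GPa, ρ = 1773 kg/m³
  alloy U: E = 2.450 GPa, ρ = 1210 kg/m³
  alloy S: E = 204.8 GPa, ρ = 7849 kg/m³
  alloy L: E = 296.3 GPa, ρ = 1845 kg/m³
  alloy L: M = 9.33×10⁻³
  alloy C: M = 3.73×10⁻³
  alloy F: M = 2.19×10⁻³
  alloy S: M = 1.82×10⁻³
  alloy P: M = 1.73×10⁻³
  alloy U: M = 1.29×10⁻³
Alloy L ranks first.

alloy L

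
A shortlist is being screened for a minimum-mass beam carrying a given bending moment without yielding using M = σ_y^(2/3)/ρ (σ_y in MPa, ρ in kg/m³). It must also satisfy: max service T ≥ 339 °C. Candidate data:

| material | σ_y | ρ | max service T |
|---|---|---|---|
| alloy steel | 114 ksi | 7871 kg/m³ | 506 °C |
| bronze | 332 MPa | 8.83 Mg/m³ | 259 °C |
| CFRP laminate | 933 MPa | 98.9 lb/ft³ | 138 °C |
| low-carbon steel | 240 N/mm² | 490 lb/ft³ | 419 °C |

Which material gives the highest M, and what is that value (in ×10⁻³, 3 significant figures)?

alloy steel, M = 10.8×10⁻³

Screen on constraints: max service T ≥ 339 °C. Survivors: alloy steel, low-carbon steel.
In SI units:
  alloy steel: σ_y = 786.0 MPa, ρ = 7871 kg/m³
  low-carbon steel: σ_y = 240.0 MPa, ρ = 7849 kg/m³
  alloy steel: M = 10.8×10⁻³
  low-carbon steel: M = 4.92×10⁻³
Alloy steel has the largest M.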